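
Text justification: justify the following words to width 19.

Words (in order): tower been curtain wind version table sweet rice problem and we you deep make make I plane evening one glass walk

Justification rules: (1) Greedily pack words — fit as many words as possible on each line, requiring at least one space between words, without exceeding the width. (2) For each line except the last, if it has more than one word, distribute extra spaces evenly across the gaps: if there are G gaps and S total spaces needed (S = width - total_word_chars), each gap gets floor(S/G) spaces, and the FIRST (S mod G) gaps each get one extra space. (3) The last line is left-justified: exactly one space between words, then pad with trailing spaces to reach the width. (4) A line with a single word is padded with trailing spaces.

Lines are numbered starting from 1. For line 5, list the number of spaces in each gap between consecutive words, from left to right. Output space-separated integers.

Line 1: ['tower', 'been', 'curtain'] (min_width=18, slack=1)
Line 2: ['wind', 'version', 'table'] (min_width=18, slack=1)
Line 3: ['sweet', 'rice', 'problem'] (min_width=18, slack=1)
Line 4: ['and', 'we', 'you', 'deep'] (min_width=15, slack=4)
Line 5: ['make', 'make', 'I', 'plane'] (min_width=17, slack=2)
Line 6: ['evening', 'one', 'glass'] (min_width=17, slack=2)
Line 7: ['walk'] (min_width=4, slack=15)

Answer: 2 2 1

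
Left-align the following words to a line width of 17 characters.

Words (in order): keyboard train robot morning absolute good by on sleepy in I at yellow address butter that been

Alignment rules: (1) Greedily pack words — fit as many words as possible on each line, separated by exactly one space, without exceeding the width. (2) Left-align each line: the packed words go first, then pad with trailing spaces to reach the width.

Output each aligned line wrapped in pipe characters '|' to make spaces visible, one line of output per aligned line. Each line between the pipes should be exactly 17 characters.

Line 1: ['keyboard', 'train'] (min_width=14, slack=3)
Line 2: ['robot', 'morning'] (min_width=13, slack=4)
Line 3: ['absolute', 'good', 'by'] (min_width=16, slack=1)
Line 4: ['on', 'sleepy', 'in', 'I', 'at'] (min_width=17, slack=0)
Line 5: ['yellow', 'address'] (min_width=14, slack=3)
Line 6: ['butter', 'that', 'been'] (min_width=16, slack=1)

Answer: |keyboard train   |
|robot morning    |
|absolute good by |
|on sleepy in I at|
|yellow address   |
|butter that been |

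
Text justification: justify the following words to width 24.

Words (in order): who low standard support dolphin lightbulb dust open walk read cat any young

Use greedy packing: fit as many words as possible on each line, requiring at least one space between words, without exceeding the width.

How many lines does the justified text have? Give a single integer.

Answer: 4

Derivation:
Line 1: ['who', 'low', 'standard', 'support'] (min_width=24, slack=0)
Line 2: ['dolphin', 'lightbulb', 'dust'] (min_width=22, slack=2)
Line 3: ['open', 'walk', 'read', 'cat', 'any'] (min_width=22, slack=2)
Line 4: ['young'] (min_width=5, slack=19)
Total lines: 4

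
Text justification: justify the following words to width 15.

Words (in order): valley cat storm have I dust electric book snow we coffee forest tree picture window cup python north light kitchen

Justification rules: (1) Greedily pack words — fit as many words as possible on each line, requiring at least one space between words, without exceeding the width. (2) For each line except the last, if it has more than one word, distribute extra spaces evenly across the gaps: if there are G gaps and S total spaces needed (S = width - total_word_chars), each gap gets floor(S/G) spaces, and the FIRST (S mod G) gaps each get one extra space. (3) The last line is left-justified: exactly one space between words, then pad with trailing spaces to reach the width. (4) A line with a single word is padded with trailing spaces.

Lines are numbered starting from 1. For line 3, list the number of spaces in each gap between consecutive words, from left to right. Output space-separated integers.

Answer: 3

Derivation:
Line 1: ['valley', 'cat'] (min_width=10, slack=5)
Line 2: ['storm', 'have', 'I'] (min_width=12, slack=3)
Line 3: ['dust', 'electric'] (min_width=13, slack=2)
Line 4: ['book', 'snow', 'we'] (min_width=12, slack=3)
Line 5: ['coffee', 'forest'] (min_width=13, slack=2)
Line 6: ['tree', 'picture'] (min_width=12, slack=3)
Line 7: ['window', 'cup'] (min_width=10, slack=5)
Line 8: ['python', 'north'] (min_width=12, slack=3)
Line 9: ['light', 'kitchen'] (min_width=13, slack=2)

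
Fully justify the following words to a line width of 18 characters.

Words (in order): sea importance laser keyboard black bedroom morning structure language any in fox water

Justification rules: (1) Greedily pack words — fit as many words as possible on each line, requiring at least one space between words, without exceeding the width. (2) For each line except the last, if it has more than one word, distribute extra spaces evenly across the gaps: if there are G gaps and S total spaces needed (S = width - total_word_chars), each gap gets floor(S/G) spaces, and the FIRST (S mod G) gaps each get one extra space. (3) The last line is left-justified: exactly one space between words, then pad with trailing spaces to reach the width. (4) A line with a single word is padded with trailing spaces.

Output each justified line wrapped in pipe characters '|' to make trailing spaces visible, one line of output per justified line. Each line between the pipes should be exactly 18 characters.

Answer: |sea     importance|
|laser     keyboard|
|black      bedroom|
|morning  structure|
|language   any  in|
|fox water         |

Derivation:
Line 1: ['sea', 'importance'] (min_width=14, slack=4)
Line 2: ['laser', 'keyboard'] (min_width=14, slack=4)
Line 3: ['black', 'bedroom'] (min_width=13, slack=5)
Line 4: ['morning', 'structure'] (min_width=17, slack=1)
Line 5: ['language', 'any', 'in'] (min_width=15, slack=3)
Line 6: ['fox', 'water'] (min_width=9, slack=9)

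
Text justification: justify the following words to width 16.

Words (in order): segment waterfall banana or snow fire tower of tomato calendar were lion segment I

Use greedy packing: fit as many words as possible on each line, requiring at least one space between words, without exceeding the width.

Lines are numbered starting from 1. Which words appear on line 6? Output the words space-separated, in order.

Line 1: ['segment'] (min_width=7, slack=9)
Line 2: ['waterfall', 'banana'] (min_width=16, slack=0)
Line 3: ['or', 'snow', 'fire'] (min_width=12, slack=4)
Line 4: ['tower', 'of', 'tomato'] (min_width=15, slack=1)
Line 5: ['calendar', 'were'] (min_width=13, slack=3)
Line 6: ['lion', 'segment', 'I'] (min_width=14, slack=2)

Answer: lion segment I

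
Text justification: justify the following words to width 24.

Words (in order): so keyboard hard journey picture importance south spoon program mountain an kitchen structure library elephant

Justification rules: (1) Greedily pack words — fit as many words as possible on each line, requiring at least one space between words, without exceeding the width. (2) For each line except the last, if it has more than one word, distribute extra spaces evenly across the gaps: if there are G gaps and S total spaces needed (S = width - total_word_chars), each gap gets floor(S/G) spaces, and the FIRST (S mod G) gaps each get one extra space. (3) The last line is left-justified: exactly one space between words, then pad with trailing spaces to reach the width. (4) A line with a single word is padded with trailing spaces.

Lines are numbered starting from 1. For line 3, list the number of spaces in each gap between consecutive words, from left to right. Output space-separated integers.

Answer: 2 2

Derivation:
Line 1: ['so', 'keyboard', 'hard', 'journey'] (min_width=24, slack=0)
Line 2: ['picture', 'importance', 'south'] (min_width=24, slack=0)
Line 3: ['spoon', 'program', 'mountain'] (min_width=22, slack=2)
Line 4: ['an', 'kitchen', 'structure'] (min_width=20, slack=4)
Line 5: ['library', 'elephant'] (min_width=16, slack=8)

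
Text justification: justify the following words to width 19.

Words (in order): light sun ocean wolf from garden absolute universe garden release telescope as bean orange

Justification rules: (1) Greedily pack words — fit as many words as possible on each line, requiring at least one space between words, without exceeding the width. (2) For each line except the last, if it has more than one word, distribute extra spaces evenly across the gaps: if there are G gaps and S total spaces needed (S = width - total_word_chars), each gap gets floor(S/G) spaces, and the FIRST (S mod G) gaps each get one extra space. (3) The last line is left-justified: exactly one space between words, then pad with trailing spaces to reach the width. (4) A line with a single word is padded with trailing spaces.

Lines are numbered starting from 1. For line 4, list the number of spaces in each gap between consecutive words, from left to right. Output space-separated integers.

Answer: 6

Derivation:
Line 1: ['light', 'sun', 'ocean'] (min_width=15, slack=4)
Line 2: ['wolf', 'from', 'garden'] (min_width=16, slack=3)
Line 3: ['absolute', 'universe'] (min_width=17, slack=2)
Line 4: ['garden', 'release'] (min_width=14, slack=5)
Line 5: ['telescope', 'as', 'bean'] (min_width=17, slack=2)
Line 6: ['orange'] (min_width=6, slack=13)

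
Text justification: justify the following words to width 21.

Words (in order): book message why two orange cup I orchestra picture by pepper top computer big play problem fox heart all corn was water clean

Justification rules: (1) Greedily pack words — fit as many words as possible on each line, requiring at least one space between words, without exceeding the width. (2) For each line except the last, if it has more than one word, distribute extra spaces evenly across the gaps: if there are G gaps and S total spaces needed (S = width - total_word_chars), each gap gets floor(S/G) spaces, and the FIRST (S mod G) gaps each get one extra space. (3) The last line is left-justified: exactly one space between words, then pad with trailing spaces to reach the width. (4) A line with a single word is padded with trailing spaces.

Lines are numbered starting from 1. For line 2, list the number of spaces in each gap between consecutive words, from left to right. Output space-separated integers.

Line 1: ['book', 'message', 'why', 'two'] (min_width=20, slack=1)
Line 2: ['orange', 'cup', 'I'] (min_width=12, slack=9)
Line 3: ['orchestra', 'picture', 'by'] (min_width=20, slack=1)
Line 4: ['pepper', 'top', 'computer'] (min_width=19, slack=2)
Line 5: ['big', 'play', 'problem', 'fox'] (min_width=20, slack=1)
Line 6: ['heart', 'all', 'corn', 'was'] (min_width=18, slack=3)
Line 7: ['water', 'clean'] (min_width=11, slack=10)

Answer: 6 5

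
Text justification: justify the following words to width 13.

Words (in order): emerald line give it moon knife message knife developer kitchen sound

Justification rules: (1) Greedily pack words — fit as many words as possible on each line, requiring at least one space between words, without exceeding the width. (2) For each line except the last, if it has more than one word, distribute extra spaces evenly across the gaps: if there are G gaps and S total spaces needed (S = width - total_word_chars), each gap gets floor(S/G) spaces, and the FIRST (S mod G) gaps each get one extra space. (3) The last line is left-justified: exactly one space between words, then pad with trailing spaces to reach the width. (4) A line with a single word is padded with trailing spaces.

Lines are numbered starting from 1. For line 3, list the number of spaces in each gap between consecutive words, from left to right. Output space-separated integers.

Answer: 1

Derivation:
Line 1: ['emerald', 'line'] (min_width=12, slack=1)
Line 2: ['give', 'it', 'moon'] (min_width=12, slack=1)
Line 3: ['knife', 'message'] (min_width=13, slack=0)
Line 4: ['knife'] (min_width=5, slack=8)
Line 5: ['developer'] (min_width=9, slack=4)
Line 6: ['kitchen', 'sound'] (min_width=13, slack=0)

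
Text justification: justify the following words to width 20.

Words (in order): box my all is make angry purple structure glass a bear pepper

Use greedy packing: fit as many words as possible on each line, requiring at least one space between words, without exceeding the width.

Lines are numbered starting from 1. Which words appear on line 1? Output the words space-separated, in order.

Answer: box my all is make

Derivation:
Line 1: ['box', 'my', 'all', 'is', 'make'] (min_width=18, slack=2)
Line 2: ['angry', 'purple'] (min_width=12, slack=8)
Line 3: ['structure', 'glass', 'a'] (min_width=17, slack=3)
Line 4: ['bear', 'pepper'] (min_width=11, slack=9)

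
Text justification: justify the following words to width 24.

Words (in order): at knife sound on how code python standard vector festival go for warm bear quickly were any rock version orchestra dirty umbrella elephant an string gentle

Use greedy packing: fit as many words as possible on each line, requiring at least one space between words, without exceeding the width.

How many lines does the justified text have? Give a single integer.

Line 1: ['at', 'knife', 'sound', 'on', 'how'] (min_width=21, slack=3)
Line 2: ['code', 'python', 'standard'] (min_width=20, slack=4)
Line 3: ['vector', 'festival', 'go', 'for'] (min_width=22, slack=2)
Line 4: ['warm', 'bear', 'quickly', 'were'] (min_width=22, slack=2)
Line 5: ['any', 'rock', 'version'] (min_width=16, slack=8)
Line 6: ['orchestra', 'dirty', 'umbrella'] (min_width=24, slack=0)
Line 7: ['elephant', 'an', 'string'] (min_width=18, slack=6)
Line 8: ['gentle'] (min_width=6, slack=18)
Total lines: 8

Answer: 8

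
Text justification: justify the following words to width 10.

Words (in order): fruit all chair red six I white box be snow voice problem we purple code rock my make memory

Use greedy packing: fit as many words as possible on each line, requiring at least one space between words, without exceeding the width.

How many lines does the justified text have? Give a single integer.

Line 1: ['fruit', 'all'] (min_width=9, slack=1)
Line 2: ['chair', 'red'] (min_width=9, slack=1)
Line 3: ['six', 'I'] (min_width=5, slack=5)
Line 4: ['white', 'box'] (min_width=9, slack=1)
Line 5: ['be', 'snow'] (min_width=7, slack=3)
Line 6: ['voice'] (min_width=5, slack=5)
Line 7: ['problem', 'we'] (min_width=10, slack=0)
Line 8: ['purple'] (min_width=6, slack=4)
Line 9: ['code', 'rock'] (min_width=9, slack=1)
Line 10: ['my', 'make'] (min_width=7, slack=3)
Line 11: ['memory'] (min_width=6, slack=4)
Total lines: 11

Answer: 11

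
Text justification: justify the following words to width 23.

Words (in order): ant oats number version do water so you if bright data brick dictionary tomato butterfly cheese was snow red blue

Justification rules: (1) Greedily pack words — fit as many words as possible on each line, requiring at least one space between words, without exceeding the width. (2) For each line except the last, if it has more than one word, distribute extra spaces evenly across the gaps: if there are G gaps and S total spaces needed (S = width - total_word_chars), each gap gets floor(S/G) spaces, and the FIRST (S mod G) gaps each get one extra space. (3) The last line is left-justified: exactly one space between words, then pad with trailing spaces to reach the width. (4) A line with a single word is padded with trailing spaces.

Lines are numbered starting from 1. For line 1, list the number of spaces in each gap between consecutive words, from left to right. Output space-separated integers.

Answer: 1 1 1

Derivation:
Line 1: ['ant', 'oats', 'number', 'version'] (min_width=23, slack=0)
Line 2: ['do', 'water', 'so', 'you', 'if'] (min_width=18, slack=5)
Line 3: ['bright', 'data', 'brick'] (min_width=17, slack=6)
Line 4: ['dictionary', 'tomato'] (min_width=17, slack=6)
Line 5: ['butterfly', 'cheese', 'was'] (min_width=20, slack=3)
Line 6: ['snow', 'red', 'blue'] (min_width=13, slack=10)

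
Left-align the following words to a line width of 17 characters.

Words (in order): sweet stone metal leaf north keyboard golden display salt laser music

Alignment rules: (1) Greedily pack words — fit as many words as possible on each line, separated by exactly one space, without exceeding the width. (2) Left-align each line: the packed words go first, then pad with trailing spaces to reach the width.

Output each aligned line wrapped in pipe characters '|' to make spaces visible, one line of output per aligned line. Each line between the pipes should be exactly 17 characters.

Answer: |sweet stone metal|
|leaf north       |
|keyboard golden  |
|display salt     |
|laser music      |

Derivation:
Line 1: ['sweet', 'stone', 'metal'] (min_width=17, slack=0)
Line 2: ['leaf', 'north'] (min_width=10, slack=7)
Line 3: ['keyboard', 'golden'] (min_width=15, slack=2)
Line 4: ['display', 'salt'] (min_width=12, slack=5)
Line 5: ['laser', 'music'] (min_width=11, slack=6)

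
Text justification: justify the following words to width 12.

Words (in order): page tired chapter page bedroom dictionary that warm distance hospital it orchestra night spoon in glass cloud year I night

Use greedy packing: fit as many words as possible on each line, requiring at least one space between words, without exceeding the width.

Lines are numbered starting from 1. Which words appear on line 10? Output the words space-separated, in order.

Answer: in glass

Derivation:
Line 1: ['page', 'tired'] (min_width=10, slack=2)
Line 2: ['chapter', 'page'] (min_width=12, slack=0)
Line 3: ['bedroom'] (min_width=7, slack=5)
Line 4: ['dictionary'] (min_width=10, slack=2)
Line 5: ['that', 'warm'] (min_width=9, slack=3)
Line 6: ['distance'] (min_width=8, slack=4)
Line 7: ['hospital', 'it'] (min_width=11, slack=1)
Line 8: ['orchestra'] (min_width=9, slack=3)
Line 9: ['night', 'spoon'] (min_width=11, slack=1)
Line 10: ['in', 'glass'] (min_width=8, slack=4)
Line 11: ['cloud', 'year', 'I'] (min_width=12, slack=0)
Line 12: ['night'] (min_width=5, slack=7)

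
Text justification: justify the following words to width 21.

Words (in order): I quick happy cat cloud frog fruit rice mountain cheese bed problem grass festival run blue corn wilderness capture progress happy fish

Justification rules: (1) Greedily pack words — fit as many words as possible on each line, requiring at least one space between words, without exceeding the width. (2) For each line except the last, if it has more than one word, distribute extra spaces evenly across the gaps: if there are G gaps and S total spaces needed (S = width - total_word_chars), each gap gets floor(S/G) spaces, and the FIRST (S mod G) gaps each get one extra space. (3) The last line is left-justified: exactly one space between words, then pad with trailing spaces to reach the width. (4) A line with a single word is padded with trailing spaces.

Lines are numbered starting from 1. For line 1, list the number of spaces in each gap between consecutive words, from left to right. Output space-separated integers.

Answer: 3 2 2

Derivation:
Line 1: ['I', 'quick', 'happy', 'cat'] (min_width=17, slack=4)
Line 2: ['cloud', 'frog', 'fruit', 'rice'] (min_width=21, slack=0)
Line 3: ['mountain', 'cheese', 'bed'] (min_width=19, slack=2)
Line 4: ['problem', 'grass'] (min_width=13, slack=8)
Line 5: ['festival', 'run', 'blue'] (min_width=17, slack=4)
Line 6: ['corn', 'wilderness'] (min_width=15, slack=6)
Line 7: ['capture', 'progress'] (min_width=16, slack=5)
Line 8: ['happy', 'fish'] (min_width=10, slack=11)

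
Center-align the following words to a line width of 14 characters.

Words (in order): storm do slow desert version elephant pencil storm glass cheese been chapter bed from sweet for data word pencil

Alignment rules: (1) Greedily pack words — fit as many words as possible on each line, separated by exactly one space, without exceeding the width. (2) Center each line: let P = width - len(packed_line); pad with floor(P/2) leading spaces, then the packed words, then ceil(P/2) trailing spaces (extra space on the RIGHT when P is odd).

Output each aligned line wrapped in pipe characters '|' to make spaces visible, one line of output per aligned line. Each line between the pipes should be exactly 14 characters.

Answer: |storm do slow |
|desert version|
|   elephant   |
| pencil storm |
| glass cheese |
| been chapter |
|bed from sweet|
|for data word |
|    pencil    |

Derivation:
Line 1: ['storm', 'do', 'slow'] (min_width=13, slack=1)
Line 2: ['desert', 'version'] (min_width=14, slack=0)
Line 3: ['elephant'] (min_width=8, slack=6)
Line 4: ['pencil', 'storm'] (min_width=12, slack=2)
Line 5: ['glass', 'cheese'] (min_width=12, slack=2)
Line 6: ['been', 'chapter'] (min_width=12, slack=2)
Line 7: ['bed', 'from', 'sweet'] (min_width=14, slack=0)
Line 8: ['for', 'data', 'word'] (min_width=13, slack=1)
Line 9: ['pencil'] (min_width=6, slack=8)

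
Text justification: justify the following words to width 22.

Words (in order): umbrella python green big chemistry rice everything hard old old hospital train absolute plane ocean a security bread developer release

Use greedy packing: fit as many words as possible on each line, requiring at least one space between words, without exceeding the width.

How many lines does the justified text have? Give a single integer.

Answer: 7

Derivation:
Line 1: ['umbrella', 'python', 'green'] (min_width=21, slack=1)
Line 2: ['big', 'chemistry', 'rice'] (min_width=18, slack=4)
Line 3: ['everything', 'hard', 'old'] (min_width=19, slack=3)
Line 4: ['old', 'hospital', 'train'] (min_width=18, slack=4)
Line 5: ['absolute', 'plane', 'ocean', 'a'] (min_width=22, slack=0)
Line 6: ['security', 'bread'] (min_width=14, slack=8)
Line 7: ['developer', 'release'] (min_width=17, slack=5)
Total lines: 7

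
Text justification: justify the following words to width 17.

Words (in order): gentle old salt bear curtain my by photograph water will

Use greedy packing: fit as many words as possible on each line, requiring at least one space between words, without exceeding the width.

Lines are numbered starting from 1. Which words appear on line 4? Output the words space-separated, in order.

Line 1: ['gentle', 'old', 'salt'] (min_width=15, slack=2)
Line 2: ['bear', 'curtain', 'my'] (min_width=15, slack=2)
Line 3: ['by', 'photograph'] (min_width=13, slack=4)
Line 4: ['water', 'will'] (min_width=10, slack=7)

Answer: water will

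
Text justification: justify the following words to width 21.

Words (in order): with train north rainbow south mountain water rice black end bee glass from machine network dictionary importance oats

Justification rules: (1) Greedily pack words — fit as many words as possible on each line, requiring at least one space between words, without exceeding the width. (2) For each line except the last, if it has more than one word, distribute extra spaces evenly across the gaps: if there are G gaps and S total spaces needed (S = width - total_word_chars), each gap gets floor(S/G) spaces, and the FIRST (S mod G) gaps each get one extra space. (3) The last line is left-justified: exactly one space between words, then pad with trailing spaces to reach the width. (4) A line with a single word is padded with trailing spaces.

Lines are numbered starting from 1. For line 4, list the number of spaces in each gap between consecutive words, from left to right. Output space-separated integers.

Line 1: ['with', 'train', 'north'] (min_width=16, slack=5)
Line 2: ['rainbow', 'south'] (min_width=13, slack=8)
Line 3: ['mountain', 'water', 'rice'] (min_width=19, slack=2)
Line 4: ['black', 'end', 'bee', 'glass'] (min_width=19, slack=2)
Line 5: ['from', 'machine', 'network'] (min_width=20, slack=1)
Line 6: ['dictionary', 'importance'] (min_width=21, slack=0)
Line 7: ['oats'] (min_width=4, slack=17)

Answer: 2 2 1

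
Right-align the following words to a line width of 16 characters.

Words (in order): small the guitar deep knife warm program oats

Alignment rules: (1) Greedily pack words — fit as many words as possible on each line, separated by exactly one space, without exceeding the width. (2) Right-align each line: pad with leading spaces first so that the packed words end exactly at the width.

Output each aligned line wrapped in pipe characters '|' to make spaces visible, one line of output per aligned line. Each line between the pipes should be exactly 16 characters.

Answer: |small the guitar|
| deep knife warm|
|    program oats|

Derivation:
Line 1: ['small', 'the', 'guitar'] (min_width=16, slack=0)
Line 2: ['deep', 'knife', 'warm'] (min_width=15, slack=1)
Line 3: ['program', 'oats'] (min_width=12, slack=4)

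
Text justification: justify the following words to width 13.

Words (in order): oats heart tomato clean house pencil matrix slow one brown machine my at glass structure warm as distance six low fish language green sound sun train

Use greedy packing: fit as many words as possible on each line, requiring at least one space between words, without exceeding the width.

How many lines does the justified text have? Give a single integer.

Answer: 14

Derivation:
Line 1: ['oats', 'heart'] (min_width=10, slack=3)
Line 2: ['tomato', 'clean'] (min_width=12, slack=1)
Line 3: ['house', 'pencil'] (min_width=12, slack=1)
Line 4: ['matrix', 'slow'] (min_width=11, slack=2)
Line 5: ['one', 'brown'] (min_width=9, slack=4)
Line 6: ['machine', 'my', 'at'] (min_width=13, slack=0)
Line 7: ['glass'] (min_width=5, slack=8)
Line 8: ['structure'] (min_width=9, slack=4)
Line 9: ['warm', 'as'] (min_width=7, slack=6)
Line 10: ['distance', 'six'] (min_width=12, slack=1)
Line 11: ['low', 'fish'] (min_width=8, slack=5)
Line 12: ['language'] (min_width=8, slack=5)
Line 13: ['green', 'sound'] (min_width=11, slack=2)
Line 14: ['sun', 'train'] (min_width=9, slack=4)
Total lines: 14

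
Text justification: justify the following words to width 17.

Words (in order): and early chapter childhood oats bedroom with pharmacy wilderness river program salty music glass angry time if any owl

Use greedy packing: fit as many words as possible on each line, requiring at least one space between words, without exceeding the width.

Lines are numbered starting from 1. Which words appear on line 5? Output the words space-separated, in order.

Answer: wilderness river

Derivation:
Line 1: ['and', 'early', 'chapter'] (min_width=17, slack=0)
Line 2: ['childhood', 'oats'] (min_width=14, slack=3)
Line 3: ['bedroom', 'with'] (min_width=12, slack=5)
Line 4: ['pharmacy'] (min_width=8, slack=9)
Line 5: ['wilderness', 'river'] (min_width=16, slack=1)
Line 6: ['program', 'salty'] (min_width=13, slack=4)
Line 7: ['music', 'glass', 'angry'] (min_width=17, slack=0)
Line 8: ['time', 'if', 'any', 'owl'] (min_width=15, slack=2)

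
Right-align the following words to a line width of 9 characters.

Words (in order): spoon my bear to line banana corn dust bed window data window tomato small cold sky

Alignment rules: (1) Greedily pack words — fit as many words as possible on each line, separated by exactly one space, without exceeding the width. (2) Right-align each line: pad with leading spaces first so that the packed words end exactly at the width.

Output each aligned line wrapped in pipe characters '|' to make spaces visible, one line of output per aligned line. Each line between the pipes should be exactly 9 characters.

Answer: | spoon my|
|  bear to|
|     line|
|   banana|
|corn dust|
|      bed|
|   window|
|     data|
|   window|
|   tomato|
|    small|
| cold sky|

Derivation:
Line 1: ['spoon', 'my'] (min_width=8, slack=1)
Line 2: ['bear', 'to'] (min_width=7, slack=2)
Line 3: ['line'] (min_width=4, slack=5)
Line 4: ['banana'] (min_width=6, slack=3)
Line 5: ['corn', 'dust'] (min_width=9, slack=0)
Line 6: ['bed'] (min_width=3, slack=6)
Line 7: ['window'] (min_width=6, slack=3)
Line 8: ['data'] (min_width=4, slack=5)
Line 9: ['window'] (min_width=6, slack=3)
Line 10: ['tomato'] (min_width=6, slack=3)
Line 11: ['small'] (min_width=5, slack=4)
Line 12: ['cold', 'sky'] (min_width=8, slack=1)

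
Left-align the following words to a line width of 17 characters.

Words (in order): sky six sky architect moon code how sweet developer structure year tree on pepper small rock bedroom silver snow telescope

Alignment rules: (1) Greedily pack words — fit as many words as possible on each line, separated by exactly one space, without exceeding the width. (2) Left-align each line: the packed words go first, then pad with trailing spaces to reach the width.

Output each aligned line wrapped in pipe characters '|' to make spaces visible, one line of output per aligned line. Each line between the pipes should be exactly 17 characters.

Line 1: ['sky', 'six', 'sky'] (min_width=11, slack=6)
Line 2: ['architect', 'moon'] (min_width=14, slack=3)
Line 3: ['code', 'how', 'sweet'] (min_width=14, slack=3)
Line 4: ['developer'] (min_width=9, slack=8)
Line 5: ['structure', 'year'] (min_width=14, slack=3)
Line 6: ['tree', 'on', 'pepper'] (min_width=14, slack=3)
Line 7: ['small', 'rock'] (min_width=10, slack=7)
Line 8: ['bedroom', 'silver'] (min_width=14, slack=3)
Line 9: ['snow', 'telescope'] (min_width=14, slack=3)

Answer: |sky six sky      |
|architect moon   |
|code how sweet   |
|developer        |
|structure year   |
|tree on pepper   |
|small rock       |
|bedroom silver   |
|snow telescope   |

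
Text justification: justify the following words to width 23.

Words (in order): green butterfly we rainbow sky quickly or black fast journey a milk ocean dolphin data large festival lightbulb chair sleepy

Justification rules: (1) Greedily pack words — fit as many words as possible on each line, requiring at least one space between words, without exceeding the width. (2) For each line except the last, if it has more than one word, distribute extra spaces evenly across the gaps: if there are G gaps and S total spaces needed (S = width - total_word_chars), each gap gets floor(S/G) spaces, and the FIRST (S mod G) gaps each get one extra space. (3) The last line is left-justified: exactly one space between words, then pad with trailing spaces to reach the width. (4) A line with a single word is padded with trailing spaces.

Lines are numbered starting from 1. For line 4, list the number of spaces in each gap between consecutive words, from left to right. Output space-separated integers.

Answer: 1 1 1

Derivation:
Line 1: ['green', 'butterfly', 'we'] (min_width=18, slack=5)
Line 2: ['rainbow', 'sky', 'quickly', 'or'] (min_width=22, slack=1)
Line 3: ['black', 'fast', 'journey', 'a'] (min_width=20, slack=3)
Line 4: ['milk', 'ocean', 'dolphin', 'data'] (min_width=23, slack=0)
Line 5: ['large', 'festival'] (min_width=14, slack=9)
Line 6: ['lightbulb', 'chair', 'sleepy'] (min_width=22, slack=1)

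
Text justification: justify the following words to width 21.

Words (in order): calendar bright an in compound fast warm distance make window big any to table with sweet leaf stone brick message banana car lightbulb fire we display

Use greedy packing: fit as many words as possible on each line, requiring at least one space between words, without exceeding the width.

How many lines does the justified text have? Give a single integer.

Answer: 8

Derivation:
Line 1: ['calendar', 'bright', 'an', 'in'] (min_width=21, slack=0)
Line 2: ['compound', 'fast', 'warm'] (min_width=18, slack=3)
Line 3: ['distance', 'make', 'window'] (min_width=20, slack=1)
Line 4: ['big', 'any', 'to', 'table', 'with'] (min_width=21, slack=0)
Line 5: ['sweet', 'leaf', 'stone'] (min_width=16, slack=5)
Line 6: ['brick', 'message', 'banana'] (min_width=20, slack=1)
Line 7: ['car', 'lightbulb', 'fire', 'we'] (min_width=21, slack=0)
Line 8: ['display'] (min_width=7, slack=14)
Total lines: 8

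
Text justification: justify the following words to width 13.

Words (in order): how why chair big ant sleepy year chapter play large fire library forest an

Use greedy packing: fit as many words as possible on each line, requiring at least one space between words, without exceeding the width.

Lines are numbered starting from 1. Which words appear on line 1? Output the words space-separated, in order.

Answer: how why chair

Derivation:
Line 1: ['how', 'why', 'chair'] (min_width=13, slack=0)
Line 2: ['big', 'ant'] (min_width=7, slack=6)
Line 3: ['sleepy', 'year'] (min_width=11, slack=2)
Line 4: ['chapter', 'play'] (min_width=12, slack=1)
Line 5: ['large', 'fire'] (min_width=10, slack=3)
Line 6: ['library'] (min_width=7, slack=6)
Line 7: ['forest', 'an'] (min_width=9, slack=4)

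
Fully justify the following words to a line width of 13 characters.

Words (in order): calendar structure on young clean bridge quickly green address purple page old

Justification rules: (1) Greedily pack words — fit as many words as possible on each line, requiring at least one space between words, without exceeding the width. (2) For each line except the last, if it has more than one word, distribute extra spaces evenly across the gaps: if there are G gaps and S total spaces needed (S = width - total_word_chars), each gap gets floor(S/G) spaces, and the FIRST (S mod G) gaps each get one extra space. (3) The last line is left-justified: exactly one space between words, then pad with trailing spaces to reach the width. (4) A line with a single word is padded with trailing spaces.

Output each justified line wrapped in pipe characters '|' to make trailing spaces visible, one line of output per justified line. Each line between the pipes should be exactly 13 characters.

Answer: |calendar     |
|structure  on|
|young   clean|
|bridge       |
|quickly green|
|address      |
|purple   page|
|old          |

Derivation:
Line 1: ['calendar'] (min_width=8, slack=5)
Line 2: ['structure', 'on'] (min_width=12, slack=1)
Line 3: ['young', 'clean'] (min_width=11, slack=2)
Line 4: ['bridge'] (min_width=6, slack=7)
Line 5: ['quickly', 'green'] (min_width=13, slack=0)
Line 6: ['address'] (min_width=7, slack=6)
Line 7: ['purple', 'page'] (min_width=11, slack=2)
Line 8: ['old'] (min_width=3, slack=10)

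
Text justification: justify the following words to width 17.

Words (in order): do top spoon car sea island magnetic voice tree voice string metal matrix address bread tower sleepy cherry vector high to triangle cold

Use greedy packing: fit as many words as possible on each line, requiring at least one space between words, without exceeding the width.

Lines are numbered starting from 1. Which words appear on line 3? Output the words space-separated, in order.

Line 1: ['do', 'top', 'spoon', 'car'] (min_width=16, slack=1)
Line 2: ['sea', 'island'] (min_width=10, slack=7)
Line 3: ['magnetic', 'voice'] (min_width=14, slack=3)
Line 4: ['tree', 'voice', 'string'] (min_width=17, slack=0)
Line 5: ['metal', 'matrix'] (min_width=12, slack=5)
Line 6: ['address', 'bread'] (min_width=13, slack=4)
Line 7: ['tower', 'sleepy'] (min_width=12, slack=5)
Line 8: ['cherry', 'vector'] (min_width=13, slack=4)
Line 9: ['high', 'to', 'triangle'] (min_width=16, slack=1)
Line 10: ['cold'] (min_width=4, slack=13)

Answer: magnetic voice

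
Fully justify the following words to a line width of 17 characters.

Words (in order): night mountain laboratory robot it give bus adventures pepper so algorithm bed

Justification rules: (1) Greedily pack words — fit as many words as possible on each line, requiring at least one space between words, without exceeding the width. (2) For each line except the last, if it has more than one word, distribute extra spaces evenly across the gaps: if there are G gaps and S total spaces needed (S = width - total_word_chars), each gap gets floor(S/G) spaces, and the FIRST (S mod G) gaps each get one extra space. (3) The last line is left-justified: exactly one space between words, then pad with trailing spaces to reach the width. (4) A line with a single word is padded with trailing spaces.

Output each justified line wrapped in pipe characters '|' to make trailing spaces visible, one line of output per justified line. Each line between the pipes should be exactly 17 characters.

Answer: |night    mountain|
|laboratory  robot|
|it    give    bus|
|adventures pepper|
|so algorithm bed |

Derivation:
Line 1: ['night', 'mountain'] (min_width=14, slack=3)
Line 2: ['laboratory', 'robot'] (min_width=16, slack=1)
Line 3: ['it', 'give', 'bus'] (min_width=11, slack=6)
Line 4: ['adventures', 'pepper'] (min_width=17, slack=0)
Line 5: ['so', 'algorithm', 'bed'] (min_width=16, slack=1)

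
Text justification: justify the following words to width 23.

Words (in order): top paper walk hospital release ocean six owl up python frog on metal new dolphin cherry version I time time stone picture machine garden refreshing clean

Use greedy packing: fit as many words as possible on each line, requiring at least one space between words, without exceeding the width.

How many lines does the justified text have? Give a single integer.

Answer: 7

Derivation:
Line 1: ['top', 'paper', 'walk', 'hospital'] (min_width=23, slack=0)
Line 2: ['release', 'ocean', 'six', 'owl'] (min_width=21, slack=2)
Line 3: ['up', 'python', 'frog', 'on', 'metal'] (min_width=23, slack=0)
Line 4: ['new', 'dolphin', 'cherry'] (min_width=18, slack=5)
Line 5: ['version', 'I', 'time', 'time'] (min_width=19, slack=4)
Line 6: ['stone', 'picture', 'machine'] (min_width=21, slack=2)
Line 7: ['garden', 'refreshing', 'clean'] (min_width=23, slack=0)
Total lines: 7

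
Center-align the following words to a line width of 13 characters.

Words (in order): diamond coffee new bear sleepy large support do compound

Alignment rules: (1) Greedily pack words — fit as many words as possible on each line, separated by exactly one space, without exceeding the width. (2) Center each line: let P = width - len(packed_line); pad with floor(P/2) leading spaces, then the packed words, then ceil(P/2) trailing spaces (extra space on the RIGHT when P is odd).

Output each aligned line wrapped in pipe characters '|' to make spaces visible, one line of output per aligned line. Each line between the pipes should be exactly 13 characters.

Answer: |   diamond   |
| coffee new  |
| bear sleepy |
|large support|
| do compound |

Derivation:
Line 1: ['diamond'] (min_width=7, slack=6)
Line 2: ['coffee', 'new'] (min_width=10, slack=3)
Line 3: ['bear', 'sleepy'] (min_width=11, slack=2)
Line 4: ['large', 'support'] (min_width=13, slack=0)
Line 5: ['do', 'compound'] (min_width=11, slack=2)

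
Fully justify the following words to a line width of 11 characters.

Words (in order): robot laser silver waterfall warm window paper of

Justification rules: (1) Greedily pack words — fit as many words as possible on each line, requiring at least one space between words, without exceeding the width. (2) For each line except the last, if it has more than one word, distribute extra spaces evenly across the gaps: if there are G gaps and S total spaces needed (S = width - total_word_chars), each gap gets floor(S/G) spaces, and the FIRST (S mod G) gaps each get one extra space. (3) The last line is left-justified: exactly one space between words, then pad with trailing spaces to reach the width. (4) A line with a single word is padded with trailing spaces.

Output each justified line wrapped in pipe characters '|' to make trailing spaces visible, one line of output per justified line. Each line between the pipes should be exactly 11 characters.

Answer: |robot laser|
|silver     |
|waterfall  |
|warm window|
|paper of   |

Derivation:
Line 1: ['robot', 'laser'] (min_width=11, slack=0)
Line 2: ['silver'] (min_width=6, slack=5)
Line 3: ['waterfall'] (min_width=9, slack=2)
Line 4: ['warm', 'window'] (min_width=11, slack=0)
Line 5: ['paper', 'of'] (min_width=8, slack=3)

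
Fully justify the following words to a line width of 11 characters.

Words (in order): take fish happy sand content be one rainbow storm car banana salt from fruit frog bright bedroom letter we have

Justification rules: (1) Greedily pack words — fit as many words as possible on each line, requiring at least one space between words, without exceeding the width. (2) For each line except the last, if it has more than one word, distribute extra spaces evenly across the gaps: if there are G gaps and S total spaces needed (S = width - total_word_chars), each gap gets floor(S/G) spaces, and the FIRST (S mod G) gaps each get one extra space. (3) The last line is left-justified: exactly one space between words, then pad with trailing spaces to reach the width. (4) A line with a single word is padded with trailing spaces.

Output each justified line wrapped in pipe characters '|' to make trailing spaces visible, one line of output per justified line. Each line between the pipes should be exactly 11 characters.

Answer: |take   fish|
|happy  sand|
|content  be|
|one rainbow|
|storm   car|
|banana salt|
|from  fruit|
|frog bright|
|bedroom    |
|letter   we|
|have       |

Derivation:
Line 1: ['take', 'fish'] (min_width=9, slack=2)
Line 2: ['happy', 'sand'] (min_width=10, slack=1)
Line 3: ['content', 'be'] (min_width=10, slack=1)
Line 4: ['one', 'rainbow'] (min_width=11, slack=0)
Line 5: ['storm', 'car'] (min_width=9, slack=2)
Line 6: ['banana', 'salt'] (min_width=11, slack=0)
Line 7: ['from', 'fruit'] (min_width=10, slack=1)
Line 8: ['frog', 'bright'] (min_width=11, slack=0)
Line 9: ['bedroom'] (min_width=7, slack=4)
Line 10: ['letter', 'we'] (min_width=9, slack=2)
Line 11: ['have'] (min_width=4, slack=7)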